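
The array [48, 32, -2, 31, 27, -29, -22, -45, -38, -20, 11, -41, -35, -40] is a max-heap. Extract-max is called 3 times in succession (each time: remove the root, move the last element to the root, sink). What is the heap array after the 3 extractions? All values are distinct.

[27, 11, -2, -38, -20, -29, -22, -45, -40, -41, -35]

extract-max #1 returns 48:
  remove root 48; move last element -40 to root → [-40, 32, -2, 31, 27, -29, -22, -45, -38, -20, 11, -41, -35]
  -40 vs larger child 32 at index 1, swap → [32, -40, -2, 31, 27, -29, -22, -45, -38, -20, 11, -41, -35]
  -40 vs larger child 31 at index 3, swap → [32, 31, -2, -40, 27, -29, -22, -45, -38, -20, 11, -41, -35]
  -40 vs larger child -38 at index 8, swap → [32, 31, -2, -38, 27, -29, -22, -45, -40, -20, 11, -41, -35]
extract-max #2 returns 32:
  remove root 32; move last element -35 to root → [-35, 31, -2, -38, 27, -29, -22, -45, -40, -20, 11, -41]
  -35 vs larger child 31 at index 1, swap → [31, -35, -2, -38, 27, -29, -22, -45, -40, -20, 11, -41]
  -35 vs larger child 27 at index 4, swap → [31, 27, -2, -38, -35, -29, -22, -45, -40, -20, 11, -41]
  -35 vs larger child 11 at index 10, swap → [31, 27, -2, -38, 11, -29, -22, -45, -40, -20, -35, -41]
extract-max #3 returns 31:
  remove root 31; move last element -41 to root → [-41, 27, -2, -38, 11, -29, -22, -45, -40, -20, -35]
  -41 vs larger child 27 at index 1, swap → [27, -41, -2, -38, 11, -29, -22, -45, -40, -20, -35]
  -41 vs larger child 11 at index 4, swap → [27, 11, -2, -38, -41, -29, -22, -45, -40, -20, -35]
  -41 vs larger child -20 at index 9, swap → [27, 11, -2, -38, -20, -29, -22, -45, -40, -41, -35]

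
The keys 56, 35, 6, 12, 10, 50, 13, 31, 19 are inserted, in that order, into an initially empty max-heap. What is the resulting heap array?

Insert 56:
  append 56 at index 0 → [56] (no swap needed)
Insert 35:
  append 35 at index 1 → [56, 35] (no swap needed)
Insert 6:
  append 6 at index 2 → [56, 35, 6] (no swap needed)
Insert 12:
  append 12 at index 3 → [56, 35, 6, 12] (no swap needed)
Insert 10:
  append 10 at index 4 → [56, 35, 6, 12, 10] (no swap needed)
Insert 50:
  append 50 at index 5 → [56, 35, 6, 12, 10, 50]
  50 > parent 6 at index 2, swap → [56, 35, 50, 12, 10, 6]
Insert 13:
  append 13 at index 6 → [56, 35, 50, 12, 10, 6, 13] (no swap needed)
Insert 31:
  append 31 at index 7 → [56, 35, 50, 12, 10, 6, 13, 31]
  31 > parent 12 at index 3, swap → [56, 35, 50, 31, 10, 6, 13, 12]
Insert 19:
  append 19 at index 8 → [56, 35, 50, 31, 10, 6, 13, 12, 19] (no swap needed)

[56, 35, 50, 31, 10, 6, 13, 12, 19]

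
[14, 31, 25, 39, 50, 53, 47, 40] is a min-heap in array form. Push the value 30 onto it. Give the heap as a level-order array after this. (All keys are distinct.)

[14, 30, 25, 31, 50, 53, 47, 40, 39]

append 30 at index 8 → [14, 31, 25, 39, 50, 53, 47, 40, 30]
30 < parent 39 at index 3, swap → [14, 31, 25, 30, 50, 53, 47, 40, 39]
30 < parent 31 at index 1, swap → [14, 30, 25, 31, 50, 53, 47, 40, 39]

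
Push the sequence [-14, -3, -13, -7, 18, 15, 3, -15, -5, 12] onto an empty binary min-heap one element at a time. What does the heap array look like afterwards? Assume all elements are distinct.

Insert -14:
  append -14 at index 0 → [-14] (no swap needed)
Insert -3:
  append -3 at index 1 → [-14, -3] (no swap needed)
Insert -13:
  append -13 at index 2 → [-14, -3, -13] (no swap needed)
Insert -7:
  append -7 at index 3 → [-14, -3, -13, -7]
  -7 < parent -3 at index 1, swap → [-14, -7, -13, -3]
Insert 18:
  append 18 at index 4 → [-14, -7, -13, -3, 18] (no swap needed)
Insert 15:
  append 15 at index 5 → [-14, -7, -13, -3, 18, 15] (no swap needed)
Insert 3:
  append 3 at index 6 → [-14, -7, -13, -3, 18, 15, 3] (no swap needed)
Insert -15:
  append -15 at index 7 → [-14, -7, -13, -3, 18, 15, 3, -15]
  -15 < parent -3 at index 3, swap → [-14, -7, -13, -15, 18, 15, 3, -3]
  -15 < parent -7 at index 1, swap → [-14, -15, -13, -7, 18, 15, 3, -3]
  -15 < parent -14 at index 0, swap → [-15, -14, -13, -7, 18, 15, 3, -3]
Insert -5:
  append -5 at index 8 → [-15, -14, -13, -7, 18, 15, 3, -3, -5] (no swap needed)
Insert 12:
  append 12 at index 9 → [-15, -14, -13, -7, 18, 15, 3, -3, -5, 12]
  12 < parent 18 at index 4, swap → [-15, -14, -13, -7, 12, 15, 3, -3, -5, 18]

[-15, -14, -13, -7, 12, 15, 3, -3, -5, 18]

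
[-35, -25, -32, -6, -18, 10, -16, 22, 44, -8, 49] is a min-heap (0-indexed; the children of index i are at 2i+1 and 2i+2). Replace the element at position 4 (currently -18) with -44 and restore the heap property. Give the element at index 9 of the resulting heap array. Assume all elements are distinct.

set index 4 from -18 to -44 → [-35, -25, -32, -6, -44, 10, -16, 22, 44, -8, 49]
-44 < parent -25 at index 1, swap → [-35, -44, -32, -6, -25, 10, -16, 22, 44, -8, 49]
-44 < parent -35 at index 0, swap → [-44, -35, -32, -6, -25, 10, -16, 22, 44, -8, 49]
resulting array: [-44, -35, -32, -6, -25, 10, -16, 22, 44, -8, 49]

-8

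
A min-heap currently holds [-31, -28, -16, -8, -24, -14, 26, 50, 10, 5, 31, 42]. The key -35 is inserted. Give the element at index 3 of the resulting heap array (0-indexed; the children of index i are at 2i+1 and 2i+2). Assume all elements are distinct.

-8

append -35 at index 12 → [-31, -28, -16, -8, -24, -14, 26, 50, 10, 5, 31, 42, -35]
-35 < parent -14 at index 5, swap → [-31, -28, -16, -8, -24, -35, 26, 50, 10, 5, 31, 42, -14]
-35 < parent -16 at index 2, swap → [-31, -28, -35, -8, -24, -16, 26, 50, 10, 5, 31, 42, -14]
-35 < parent -31 at index 0, swap → [-35, -28, -31, -8, -24, -16, 26, 50, 10, 5, 31, 42, -14]
resulting array: [-35, -28, -31, -8, -24, -16, 26, 50, 10, 5, 31, 42, -14]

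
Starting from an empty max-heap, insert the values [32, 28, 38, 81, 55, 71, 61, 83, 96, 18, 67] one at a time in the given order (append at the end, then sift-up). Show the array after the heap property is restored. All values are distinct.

Insert 32:
  append 32 at index 0 → [32] (no swap needed)
Insert 28:
  append 28 at index 1 → [32, 28] (no swap needed)
Insert 38:
  append 38 at index 2 → [32, 28, 38]
  38 > parent 32 at index 0, swap → [38, 28, 32]
Insert 81:
  append 81 at index 3 → [38, 28, 32, 81]
  81 > parent 28 at index 1, swap → [38, 81, 32, 28]
  81 > parent 38 at index 0, swap → [81, 38, 32, 28]
Insert 55:
  append 55 at index 4 → [81, 38, 32, 28, 55]
  55 > parent 38 at index 1, swap → [81, 55, 32, 28, 38]
Insert 71:
  append 71 at index 5 → [81, 55, 32, 28, 38, 71]
  71 > parent 32 at index 2, swap → [81, 55, 71, 28, 38, 32]
Insert 61:
  append 61 at index 6 → [81, 55, 71, 28, 38, 32, 61] (no swap needed)
Insert 83:
  append 83 at index 7 → [81, 55, 71, 28, 38, 32, 61, 83]
  83 > parent 28 at index 3, swap → [81, 55, 71, 83, 38, 32, 61, 28]
  83 > parent 55 at index 1, swap → [81, 83, 71, 55, 38, 32, 61, 28]
  83 > parent 81 at index 0, swap → [83, 81, 71, 55, 38, 32, 61, 28]
Insert 96:
  append 96 at index 8 → [83, 81, 71, 55, 38, 32, 61, 28, 96]
  96 > parent 55 at index 3, swap → [83, 81, 71, 96, 38, 32, 61, 28, 55]
  96 > parent 81 at index 1, swap → [83, 96, 71, 81, 38, 32, 61, 28, 55]
  96 > parent 83 at index 0, swap → [96, 83, 71, 81, 38, 32, 61, 28, 55]
Insert 18:
  append 18 at index 9 → [96, 83, 71, 81, 38, 32, 61, 28, 55, 18] (no swap needed)
Insert 67:
  append 67 at index 10 → [96, 83, 71, 81, 38, 32, 61, 28, 55, 18, 67]
  67 > parent 38 at index 4, swap → [96, 83, 71, 81, 67, 32, 61, 28, 55, 18, 38]

[96, 83, 71, 81, 67, 32, 61, 28, 55, 18, 38]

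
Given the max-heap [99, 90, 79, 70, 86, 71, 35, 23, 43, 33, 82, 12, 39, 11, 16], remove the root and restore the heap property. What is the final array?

[90, 86, 79, 70, 82, 71, 35, 23, 43, 33, 16, 12, 39, 11]

remove root 99; move last element 16 to root → [16, 90, 79, 70, 86, 71, 35, 23, 43, 33, 82, 12, 39, 11]
16 vs larger child 90 at index 1, swap → [90, 16, 79, 70, 86, 71, 35, 23, 43, 33, 82, 12, 39, 11]
16 vs larger child 86 at index 4, swap → [90, 86, 79, 70, 16, 71, 35, 23, 43, 33, 82, 12, 39, 11]
16 vs larger child 82 at index 10, swap → [90, 86, 79, 70, 82, 71, 35, 23, 43, 33, 16, 12, 39, 11]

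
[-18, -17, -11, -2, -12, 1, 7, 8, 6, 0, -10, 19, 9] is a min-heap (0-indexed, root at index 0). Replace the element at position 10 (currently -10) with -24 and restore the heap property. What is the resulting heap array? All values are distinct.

set index 10 from -10 to -24 → [-18, -17, -11, -2, -12, 1, 7, 8, 6, 0, -24, 19, 9]
-24 < parent -12 at index 4, swap → [-18, -17, -11, -2, -24, 1, 7, 8, 6, 0, -12, 19, 9]
-24 < parent -17 at index 1, swap → [-18, -24, -11, -2, -17, 1, 7, 8, 6, 0, -12, 19, 9]
-24 < parent -18 at index 0, swap → [-24, -18, -11, -2, -17, 1, 7, 8, 6, 0, -12, 19, 9]

[-24, -18, -11, -2, -17, 1, 7, 8, 6, 0, -12, 19, 9]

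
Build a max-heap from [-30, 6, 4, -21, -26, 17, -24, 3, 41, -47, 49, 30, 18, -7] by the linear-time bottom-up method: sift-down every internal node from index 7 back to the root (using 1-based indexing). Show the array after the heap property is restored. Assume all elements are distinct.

[49, 41, 30, 3, 6, 18, -7, -30, -21, -47, -26, 17, 4, -24]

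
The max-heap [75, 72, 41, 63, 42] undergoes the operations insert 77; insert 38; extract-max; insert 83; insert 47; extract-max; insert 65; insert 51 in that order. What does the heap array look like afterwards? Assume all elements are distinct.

insert 77:
  append 77 at index 5 → [75, 72, 41, 63, 42, 77]
  77 > parent 41 at index 2, swap → [75, 72, 77, 63, 42, 41]
  77 > parent 75 at index 0, swap → [77, 72, 75, 63, 42, 41]
insert 38:
  append 38 at index 6 → [77, 72, 75, 63, 42, 41, 38] (no swap needed)
extract-max → returns 77:
  remove root 77; move last element 38 to root → [38, 72, 75, 63, 42, 41]
  38 vs larger child 75 at index 2, swap → [75, 72, 38, 63, 42, 41]
  38 vs only child 41 at index 5, swap → [75, 72, 41, 63, 42, 38]
insert 83:
  append 83 at index 6 → [75, 72, 41, 63, 42, 38, 83]
  83 > parent 41 at index 2, swap → [75, 72, 83, 63, 42, 38, 41]
  83 > parent 75 at index 0, swap → [83, 72, 75, 63, 42, 38, 41]
insert 47:
  append 47 at index 7 → [83, 72, 75, 63, 42, 38, 41, 47] (no swap needed)
extract-max → returns 83:
  remove root 83; move last element 47 to root → [47, 72, 75, 63, 42, 38, 41]
  47 vs larger child 75 at index 2, swap → [75, 72, 47, 63, 42, 38, 41]
insert 65:
  append 65 at index 7 → [75, 72, 47, 63, 42, 38, 41, 65]
  65 > parent 63 at index 3, swap → [75, 72, 47, 65, 42, 38, 41, 63]
insert 51:
  append 51 at index 8 → [75, 72, 47, 65, 42, 38, 41, 63, 51] (no swap needed)

[75, 72, 47, 65, 42, 38, 41, 63, 51]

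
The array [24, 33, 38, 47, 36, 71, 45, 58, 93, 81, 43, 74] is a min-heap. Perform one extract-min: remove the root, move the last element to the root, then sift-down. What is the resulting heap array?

remove root 24; move last element 74 to root → [74, 33, 38, 47, 36, 71, 45, 58, 93, 81, 43]
74 vs smaller child 33 at index 1, swap → [33, 74, 38, 47, 36, 71, 45, 58, 93, 81, 43]
74 vs smaller child 36 at index 4, swap → [33, 36, 38, 47, 74, 71, 45, 58, 93, 81, 43]
74 vs smaller child 43 at index 10, swap → [33, 36, 38, 47, 43, 71, 45, 58, 93, 81, 74]

[33, 36, 38, 47, 43, 71, 45, 58, 93, 81, 74]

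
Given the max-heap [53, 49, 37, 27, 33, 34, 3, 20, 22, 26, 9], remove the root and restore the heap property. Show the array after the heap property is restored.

[49, 33, 37, 27, 26, 34, 3, 20, 22, 9]

remove root 53; move last element 9 to root → [9, 49, 37, 27, 33, 34, 3, 20, 22, 26]
9 vs larger child 49 at index 1, swap → [49, 9, 37, 27, 33, 34, 3, 20, 22, 26]
9 vs larger child 33 at index 4, swap → [49, 33, 37, 27, 9, 34, 3, 20, 22, 26]
9 vs only child 26 at index 9, swap → [49, 33, 37, 27, 26, 34, 3, 20, 22, 9]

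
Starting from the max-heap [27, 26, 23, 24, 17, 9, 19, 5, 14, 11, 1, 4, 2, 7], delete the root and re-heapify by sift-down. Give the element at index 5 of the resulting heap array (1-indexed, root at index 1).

17

remove root 27; move last element 7 to root → [7, 26, 23, 24, 17, 9, 19, 5, 14, 11, 1, 4, 2]
7 vs larger child 26 at index 2, swap → [26, 7, 23, 24, 17, 9, 19, 5, 14, 11, 1, 4, 2]
7 vs larger child 24 at index 4, swap → [26, 24, 23, 7, 17, 9, 19, 5, 14, 11, 1, 4, 2]
7 vs larger child 14 at index 9, swap → [26, 24, 23, 14, 17, 9, 19, 5, 7, 11, 1, 4, 2]
resulting array: [26, 24, 23, 14, 17, 9, 19, 5, 7, 11, 1, 4, 2]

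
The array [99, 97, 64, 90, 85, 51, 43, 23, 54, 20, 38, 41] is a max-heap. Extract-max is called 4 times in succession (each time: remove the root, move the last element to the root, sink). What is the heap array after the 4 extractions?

[64, 54, 51, 41, 38, 20, 43, 23]

extract-max #1 returns 99:
  remove root 99; move last element 41 to root → [41, 97, 64, 90, 85, 51, 43, 23, 54, 20, 38]
  41 vs larger child 97 at index 1, swap → [97, 41, 64, 90, 85, 51, 43, 23, 54, 20, 38]
  41 vs larger child 90 at index 3, swap → [97, 90, 64, 41, 85, 51, 43, 23, 54, 20, 38]
  41 vs larger child 54 at index 8, swap → [97, 90, 64, 54, 85, 51, 43, 23, 41, 20, 38]
extract-max #2 returns 97:
  remove root 97; move last element 38 to root → [38, 90, 64, 54, 85, 51, 43, 23, 41, 20]
  38 vs larger child 90 at index 1, swap → [90, 38, 64, 54, 85, 51, 43, 23, 41, 20]
  38 vs larger child 85 at index 4, swap → [90, 85, 64, 54, 38, 51, 43, 23, 41, 20]
extract-max #3 returns 90:
  remove root 90; move last element 20 to root → [20, 85, 64, 54, 38, 51, 43, 23, 41]
  20 vs larger child 85 at index 1, swap → [85, 20, 64, 54, 38, 51, 43, 23, 41]
  20 vs larger child 54 at index 3, swap → [85, 54, 64, 20, 38, 51, 43, 23, 41]
  20 vs larger child 41 at index 8, swap → [85, 54, 64, 41, 38, 51, 43, 23, 20]
extract-max #4 returns 85:
  remove root 85; move last element 20 to root → [20, 54, 64, 41, 38, 51, 43, 23]
  20 vs larger child 64 at index 2, swap → [64, 54, 20, 41, 38, 51, 43, 23]
  20 vs larger child 51 at index 5, swap → [64, 54, 51, 41, 38, 20, 43, 23]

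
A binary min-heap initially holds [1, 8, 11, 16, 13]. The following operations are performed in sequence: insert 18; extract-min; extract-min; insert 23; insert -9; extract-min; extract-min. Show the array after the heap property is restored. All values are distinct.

[13, 16, 18, 23]

insert 18:
  append 18 at index 5 → [1, 8, 11, 16, 13, 18] (no swap needed)
extract-min → returns 1:
  remove root 1; move last element 18 to root → [18, 8, 11, 16, 13]
  18 vs smaller child 8 at index 1, swap → [8, 18, 11, 16, 13]
  18 vs smaller child 13 at index 4, swap → [8, 13, 11, 16, 18]
extract-min → returns 8:
  remove root 8; move last element 18 to root → [18, 13, 11, 16]
  18 vs smaller child 11 at index 2, swap → [11, 13, 18, 16]
insert 23:
  append 23 at index 4 → [11, 13, 18, 16, 23] (no swap needed)
insert -9:
  append -9 at index 5 → [11, 13, 18, 16, 23, -9]
  -9 < parent 18 at index 2, swap → [11, 13, -9, 16, 23, 18]
  -9 < parent 11 at index 0, swap → [-9, 13, 11, 16, 23, 18]
extract-min → returns -9:
  remove root -9; move last element 18 to root → [18, 13, 11, 16, 23]
  18 vs smaller child 11 at index 2, swap → [11, 13, 18, 16, 23]
extract-min → returns 11:
  remove root 11; move last element 23 to root → [23, 13, 18, 16]
  23 vs smaller child 13 at index 1, swap → [13, 23, 18, 16]
  23 vs only child 16 at index 3, swap → [13, 16, 18, 23]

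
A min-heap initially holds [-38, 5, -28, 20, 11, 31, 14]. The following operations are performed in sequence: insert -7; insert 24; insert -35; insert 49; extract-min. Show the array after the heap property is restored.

[-35, -7, -28, 5, 11, 31, 14, 20, 24, 49]

insert -7:
  append -7 at index 7 → [-38, 5, -28, 20, 11, 31, 14, -7]
  -7 < parent 20 at index 3, swap → [-38, 5, -28, -7, 11, 31, 14, 20]
  -7 < parent 5 at index 1, swap → [-38, -7, -28, 5, 11, 31, 14, 20]
insert 24:
  append 24 at index 8 → [-38, -7, -28, 5, 11, 31, 14, 20, 24] (no swap needed)
insert -35:
  append -35 at index 9 → [-38, -7, -28, 5, 11, 31, 14, 20, 24, -35]
  -35 < parent 11 at index 4, swap → [-38, -7, -28, 5, -35, 31, 14, 20, 24, 11]
  -35 < parent -7 at index 1, swap → [-38, -35, -28, 5, -7, 31, 14, 20, 24, 11]
insert 49:
  append 49 at index 10 → [-38, -35, -28, 5, -7, 31, 14, 20, 24, 11, 49] (no swap needed)
extract-min → returns -38:
  remove root -38; move last element 49 to root → [49, -35, -28, 5, -7, 31, 14, 20, 24, 11]
  49 vs smaller child -35 at index 1, swap → [-35, 49, -28, 5, -7, 31, 14, 20, 24, 11]
  49 vs smaller child -7 at index 4, swap → [-35, -7, -28, 5, 49, 31, 14, 20, 24, 11]
  49 vs only child 11 at index 9, swap → [-35, -7, -28, 5, 11, 31, 14, 20, 24, 49]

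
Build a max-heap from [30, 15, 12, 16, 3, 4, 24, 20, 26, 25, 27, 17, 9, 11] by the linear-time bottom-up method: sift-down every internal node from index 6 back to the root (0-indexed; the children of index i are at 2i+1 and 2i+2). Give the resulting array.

[30, 27, 24, 26, 25, 17, 12, 20, 16, 15, 3, 4, 9, 11]

sift down from index 6: already satisfies heap property
sift down from index 5:
  4 vs larger child 17 at index 11, swap → [30, 15, 12, 16, 3, 17, 24, 20, 26, 25, 27, 4, 9, 11]
sift down from index 4:
  3 vs larger child 27 at index 10, swap → [30, 15, 12, 16, 27, 17, 24, 20, 26, 25, 3, 4, 9, 11]
sift down from index 3:
  16 vs larger child 26 at index 8, swap → [30, 15, 12, 26, 27, 17, 24, 20, 16, 25, 3, 4, 9, 11]
sift down from index 2:
  12 vs larger child 24 at index 6, swap → [30, 15, 24, 26, 27, 17, 12, 20, 16, 25, 3, 4, 9, 11]
sift down from index 1:
  15 vs larger child 27 at index 4, swap → [30, 27, 24, 26, 15, 17, 12, 20, 16, 25, 3, 4, 9, 11]
  15 vs larger child 25 at index 9, swap → [30, 27, 24, 26, 25, 17, 12, 20, 16, 15, 3, 4, 9, 11]
sift down from index 0: already satisfies heap property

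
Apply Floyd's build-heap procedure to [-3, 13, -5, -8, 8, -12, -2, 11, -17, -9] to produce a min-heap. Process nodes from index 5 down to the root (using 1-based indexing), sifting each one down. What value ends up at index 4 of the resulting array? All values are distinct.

sift down from index 5:
  8 vs only child -9 at index 10, swap → [-3, 13, -5, -8, -9, -12, -2, 11, -17, 8]
sift down from index 4:
  -8 vs smaller child -17 at index 9, swap → [-3, 13, -5, -17, -9, -12, -2, 11, -8, 8]
sift down from index 3:
  -5 vs smaller child -12 at index 6, swap → [-3, 13, -12, -17, -9, -5, -2, 11, -8, 8]
sift down from index 2:
  13 vs smaller child -17 at index 4, swap → [-3, -17, -12, 13, -9, -5, -2, 11, -8, 8]
  13 vs smaller child -8 at index 9, swap → [-3, -17, -12, -8, -9, -5, -2, 11, 13, 8]
sift down from index 1:
  -3 vs smaller child -17 at index 2, swap → [-17, -3, -12, -8, -9, -5, -2, 11, 13, 8]
  -3 vs smaller child -9 at index 5, swap → [-17, -9, -12, -8, -3, -5, -2, 11, 13, 8]
resulting array: [-17, -9, -12, -8, -3, -5, -2, 11, 13, 8]

-8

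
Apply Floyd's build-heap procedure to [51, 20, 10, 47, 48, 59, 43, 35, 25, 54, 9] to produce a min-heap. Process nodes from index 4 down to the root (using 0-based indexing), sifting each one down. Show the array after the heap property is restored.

[9, 20, 10, 25, 48, 59, 43, 35, 47, 54, 51]

sift down from index 4:
  48 vs smaller child 9 at index 10, swap → [51, 20, 10, 47, 9, 59, 43, 35, 25, 54, 48]
sift down from index 3:
  47 vs smaller child 25 at index 8, swap → [51, 20, 10, 25, 9, 59, 43, 35, 47, 54, 48]
sift down from index 2: already satisfies heap property
sift down from index 1:
  20 vs smaller child 9 at index 4, swap → [51, 9, 10, 25, 20, 59, 43, 35, 47, 54, 48]
sift down from index 0:
  51 vs smaller child 9 at index 1, swap → [9, 51, 10, 25, 20, 59, 43, 35, 47, 54, 48]
  51 vs smaller child 20 at index 4, swap → [9, 20, 10, 25, 51, 59, 43, 35, 47, 54, 48]
  51 vs smaller child 48 at index 10, swap → [9, 20, 10, 25, 48, 59, 43, 35, 47, 54, 51]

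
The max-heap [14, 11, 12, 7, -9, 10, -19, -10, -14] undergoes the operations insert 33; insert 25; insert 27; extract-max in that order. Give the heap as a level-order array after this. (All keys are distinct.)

[27, 25, 12, 7, 14, 10, -19, -10, -14, -9, 11]

insert 33:
  append 33 at index 9 → [14, 11, 12, 7, -9, 10, -19, -10, -14, 33]
  33 > parent -9 at index 4, swap → [14, 11, 12, 7, 33, 10, -19, -10, -14, -9]
  33 > parent 11 at index 1, swap → [14, 33, 12, 7, 11, 10, -19, -10, -14, -9]
  33 > parent 14 at index 0, swap → [33, 14, 12, 7, 11, 10, -19, -10, -14, -9]
insert 25:
  append 25 at index 10 → [33, 14, 12, 7, 11, 10, -19, -10, -14, -9, 25]
  25 > parent 11 at index 4, swap → [33, 14, 12, 7, 25, 10, -19, -10, -14, -9, 11]
  25 > parent 14 at index 1, swap → [33, 25, 12, 7, 14, 10, -19, -10, -14, -9, 11]
insert 27:
  append 27 at index 11 → [33, 25, 12, 7, 14, 10, -19, -10, -14, -9, 11, 27]
  27 > parent 10 at index 5, swap → [33, 25, 12, 7, 14, 27, -19, -10, -14, -9, 11, 10]
  27 > parent 12 at index 2, swap → [33, 25, 27, 7, 14, 12, -19, -10, -14, -9, 11, 10]
extract-max → returns 33:
  remove root 33; move last element 10 to root → [10, 25, 27, 7, 14, 12, -19, -10, -14, -9, 11]
  10 vs larger child 27 at index 2, swap → [27, 25, 10, 7, 14, 12, -19, -10, -14, -9, 11]
  10 vs larger child 12 at index 5, swap → [27, 25, 12, 7, 14, 10, -19, -10, -14, -9, 11]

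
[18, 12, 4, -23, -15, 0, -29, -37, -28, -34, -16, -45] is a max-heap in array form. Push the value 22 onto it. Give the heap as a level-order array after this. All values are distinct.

[22, 12, 18, -23, -15, 4, -29, -37, -28, -34, -16, -45, 0]

append 22 at index 12 → [18, 12, 4, -23, -15, 0, -29, -37, -28, -34, -16, -45, 22]
22 > parent 0 at index 5, swap → [18, 12, 4, -23, -15, 22, -29, -37, -28, -34, -16, -45, 0]
22 > parent 4 at index 2, swap → [18, 12, 22, -23, -15, 4, -29, -37, -28, -34, -16, -45, 0]
22 > parent 18 at index 0, swap → [22, 12, 18, -23, -15, 4, -29, -37, -28, -34, -16, -45, 0]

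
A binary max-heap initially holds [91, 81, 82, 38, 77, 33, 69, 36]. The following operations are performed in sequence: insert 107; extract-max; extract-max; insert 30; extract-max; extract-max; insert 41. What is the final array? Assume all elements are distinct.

insert 107:
  append 107 at index 8 → [91, 81, 82, 38, 77, 33, 69, 36, 107]
  107 > parent 38 at index 3, swap → [91, 81, 82, 107, 77, 33, 69, 36, 38]
  107 > parent 81 at index 1, swap → [91, 107, 82, 81, 77, 33, 69, 36, 38]
  107 > parent 91 at index 0, swap → [107, 91, 82, 81, 77, 33, 69, 36, 38]
extract-max → returns 107:
  remove root 107; move last element 38 to root → [38, 91, 82, 81, 77, 33, 69, 36]
  38 vs larger child 91 at index 1, swap → [91, 38, 82, 81, 77, 33, 69, 36]
  38 vs larger child 81 at index 3, swap → [91, 81, 82, 38, 77, 33, 69, 36]
extract-max → returns 91:
  remove root 91; move last element 36 to root → [36, 81, 82, 38, 77, 33, 69]
  36 vs larger child 82 at index 2, swap → [82, 81, 36, 38, 77, 33, 69]
  36 vs larger child 69 at index 6, swap → [82, 81, 69, 38, 77, 33, 36]
insert 30:
  append 30 at index 7 → [82, 81, 69, 38, 77, 33, 36, 30] (no swap needed)
extract-max → returns 82:
  remove root 82; move last element 30 to root → [30, 81, 69, 38, 77, 33, 36]
  30 vs larger child 81 at index 1, swap → [81, 30, 69, 38, 77, 33, 36]
  30 vs larger child 77 at index 4, swap → [81, 77, 69, 38, 30, 33, 36]
extract-max → returns 81:
  remove root 81; move last element 36 to root → [36, 77, 69, 38, 30, 33]
  36 vs larger child 77 at index 1, swap → [77, 36, 69, 38, 30, 33]
  36 vs larger child 38 at index 3, swap → [77, 38, 69, 36, 30, 33]
insert 41:
  append 41 at index 6 → [77, 38, 69, 36, 30, 33, 41] (no swap needed)

[77, 38, 69, 36, 30, 33, 41]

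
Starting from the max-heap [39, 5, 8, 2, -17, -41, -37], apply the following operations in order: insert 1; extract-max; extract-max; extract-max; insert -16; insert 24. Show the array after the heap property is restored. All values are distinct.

insert 1:
  append 1 at index 7 → [39, 5, 8, 2, -17, -41, -37, 1] (no swap needed)
extract-max → returns 39:
  remove root 39; move last element 1 to root → [1, 5, 8, 2, -17, -41, -37]
  1 vs larger child 8 at index 2, swap → [8, 5, 1, 2, -17, -41, -37]
extract-max → returns 8:
  remove root 8; move last element -37 to root → [-37, 5, 1, 2, -17, -41]
  -37 vs larger child 5 at index 1, swap → [5, -37, 1, 2, -17, -41]
  -37 vs larger child 2 at index 3, swap → [5, 2, 1, -37, -17, -41]
extract-max → returns 5:
  remove root 5; move last element -41 to root → [-41, 2, 1, -37, -17]
  -41 vs larger child 2 at index 1, swap → [2, -41, 1, -37, -17]
  -41 vs larger child -17 at index 4, swap → [2, -17, 1, -37, -41]
insert -16:
  append -16 at index 5 → [2, -17, 1, -37, -41, -16] (no swap needed)
insert 24:
  append 24 at index 6 → [2, -17, 1, -37, -41, -16, 24]
  24 > parent 1 at index 2, swap → [2, -17, 24, -37, -41, -16, 1]
  24 > parent 2 at index 0, swap → [24, -17, 2, -37, -41, -16, 1]

[24, -17, 2, -37, -41, -16, 1]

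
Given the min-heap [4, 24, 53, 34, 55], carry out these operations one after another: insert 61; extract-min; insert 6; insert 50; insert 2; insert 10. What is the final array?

insert 61:
  append 61 at index 5 → [4, 24, 53, 34, 55, 61] (no swap needed)
extract-min → returns 4:
  remove root 4; move last element 61 to root → [61, 24, 53, 34, 55]
  61 vs smaller child 24 at index 1, swap → [24, 61, 53, 34, 55]
  61 vs smaller child 34 at index 3, swap → [24, 34, 53, 61, 55]
insert 6:
  append 6 at index 5 → [24, 34, 53, 61, 55, 6]
  6 < parent 53 at index 2, swap → [24, 34, 6, 61, 55, 53]
  6 < parent 24 at index 0, swap → [6, 34, 24, 61, 55, 53]
insert 50:
  append 50 at index 6 → [6, 34, 24, 61, 55, 53, 50] (no swap needed)
insert 2:
  append 2 at index 7 → [6, 34, 24, 61, 55, 53, 50, 2]
  2 < parent 61 at index 3, swap → [6, 34, 24, 2, 55, 53, 50, 61]
  2 < parent 34 at index 1, swap → [6, 2, 24, 34, 55, 53, 50, 61]
  2 < parent 6 at index 0, swap → [2, 6, 24, 34, 55, 53, 50, 61]
insert 10:
  append 10 at index 8 → [2, 6, 24, 34, 55, 53, 50, 61, 10]
  10 < parent 34 at index 3, swap → [2, 6, 24, 10, 55, 53, 50, 61, 34]

[2, 6, 24, 10, 55, 53, 50, 61, 34]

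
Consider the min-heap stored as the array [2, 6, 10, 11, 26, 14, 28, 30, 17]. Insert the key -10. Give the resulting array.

append -10 at index 9 → [2, 6, 10, 11, 26, 14, 28, 30, 17, -10]
-10 < parent 26 at index 4, swap → [2, 6, 10, 11, -10, 14, 28, 30, 17, 26]
-10 < parent 6 at index 1, swap → [2, -10, 10, 11, 6, 14, 28, 30, 17, 26]
-10 < parent 2 at index 0, swap → [-10, 2, 10, 11, 6, 14, 28, 30, 17, 26]

[-10, 2, 10, 11, 6, 14, 28, 30, 17, 26]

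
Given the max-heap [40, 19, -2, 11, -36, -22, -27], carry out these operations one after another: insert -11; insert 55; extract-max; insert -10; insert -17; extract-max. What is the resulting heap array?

insert -11:
  append -11 at index 7 → [40, 19, -2, 11, -36, -22, -27, -11] (no swap needed)
insert 55:
  append 55 at index 8 → [40, 19, -2, 11, -36, -22, -27, -11, 55]
  55 > parent 11 at index 3, swap → [40, 19, -2, 55, -36, -22, -27, -11, 11]
  55 > parent 19 at index 1, swap → [40, 55, -2, 19, -36, -22, -27, -11, 11]
  55 > parent 40 at index 0, swap → [55, 40, -2, 19, -36, -22, -27, -11, 11]
extract-max → returns 55:
  remove root 55; move last element 11 to root → [11, 40, -2, 19, -36, -22, -27, -11]
  11 vs larger child 40 at index 1, swap → [40, 11, -2, 19, -36, -22, -27, -11]
  11 vs larger child 19 at index 3, swap → [40, 19, -2, 11, -36, -22, -27, -11]
insert -10:
  append -10 at index 8 → [40, 19, -2, 11, -36, -22, -27, -11, -10] (no swap needed)
insert -17:
  append -17 at index 9 → [40, 19, -2, 11, -36, -22, -27, -11, -10, -17]
  -17 > parent -36 at index 4, swap → [40, 19, -2, 11, -17, -22, -27, -11, -10, -36]
extract-max → returns 40:
  remove root 40; move last element -36 to root → [-36, 19, -2, 11, -17, -22, -27, -11, -10]
  -36 vs larger child 19 at index 1, swap → [19, -36, -2, 11, -17, -22, -27, -11, -10]
  -36 vs larger child 11 at index 3, swap → [19, 11, -2, -36, -17, -22, -27, -11, -10]
  -36 vs larger child -10 at index 8, swap → [19, 11, -2, -10, -17, -22, -27, -11, -36]

[19, 11, -2, -10, -17, -22, -27, -11, -36]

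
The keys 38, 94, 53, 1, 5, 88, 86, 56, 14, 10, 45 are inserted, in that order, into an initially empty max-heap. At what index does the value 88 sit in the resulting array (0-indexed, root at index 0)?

Insert 38:
  append 38 at index 0 → [38] (no swap needed)
Insert 94:
  append 94 at index 1 → [38, 94]
  94 > parent 38 at index 0, swap → [94, 38]
Insert 53:
  append 53 at index 2 → [94, 38, 53] (no swap needed)
Insert 1:
  append 1 at index 3 → [94, 38, 53, 1] (no swap needed)
Insert 5:
  append 5 at index 4 → [94, 38, 53, 1, 5] (no swap needed)
Insert 88:
  append 88 at index 5 → [94, 38, 53, 1, 5, 88]
  88 > parent 53 at index 2, swap → [94, 38, 88, 1, 5, 53]
Insert 86:
  append 86 at index 6 → [94, 38, 88, 1, 5, 53, 86] (no swap needed)
Insert 56:
  append 56 at index 7 → [94, 38, 88, 1, 5, 53, 86, 56]
  56 > parent 1 at index 3, swap → [94, 38, 88, 56, 5, 53, 86, 1]
  56 > parent 38 at index 1, swap → [94, 56, 88, 38, 5, 53, 86, 1]
Insert 14:
  append 14 at index 8 → [94, 56, 88, 38, 5, 53, 86, 1, 14] (no swap needed)
Insert 10:
  append 10 at index 9 → [94, 56, 88, 38, 5, 53, 86, 1, 14, 10]
  10 > parent 5 at index 4, swap → [94, 56, 88, 38, 10, 53, 86, 1, 14, 5]
Insert 45:
  append 45 at index 10 → [94, 56, 88, 38, 10, 53, 86, 1, 14, 5, 45]
  45 > parent 10 at index 4, swap → [94, 56, 88, 38, 45, 53, 86, 1, 14, 5, 10]
resulting array: [94, 56, 88, 38, 45, 53, 86, 1, 14, 5, 10]

2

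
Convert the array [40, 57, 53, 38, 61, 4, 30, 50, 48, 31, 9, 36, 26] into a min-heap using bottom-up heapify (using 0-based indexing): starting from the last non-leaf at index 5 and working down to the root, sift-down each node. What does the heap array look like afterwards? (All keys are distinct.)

[4, 9, 26, 38, 31, 36, 30, 50, 48, 57, 61, 40, 53]

sift down from index 5: already satisfies heap property
sift down from index 4:
  61 vs smaller child 9 at index 10, swap → [40, 57, 53, 38, 9, 4, 30, 50, 48, 31, 61, 36, 26]
sift down from index 3: already satisfies heap property
sift down from index 2:
  53 vs smaller child 4 at index 5, swap → [40, 57, 4, 38, 9, 53, 30, 50, 48, 31, 61, 36, 26]
  53 vs smaller child 26 at index 12, swap → [40, 57, 4, 38, 9, 26, 30, 50, 48, 31, 61, 36, 53]
sift down from index 1:
  57 vs smaller child 9 at index 4, swap → [40, 9, 4, 38, 57, 26, 30, 50, 48, 31, 61, 36, 53]
  57 vs smaller child 31 at index 9, swap → [40, 9, 4, 38, 31, 26, 30, 50, 48, 57, 61, 36, 53]
sift down from index 0:
  40 vs smaller child 4 at index 2, swap → [4, 9, 40, 38, 31, 26, 30, 50, 48, 57, 61, 36, 53]
  40 vs smaller child 26 at index 5, swap → [4, 9, 26, 38, 31, 40, 30, 50, 48, 57, 61, 36, 53]
  40 vs smaller child 36 at index 11, swap → [4, 9, 26, 38, 31, 36, 30, 50, 48, 57, 61, 40, 53]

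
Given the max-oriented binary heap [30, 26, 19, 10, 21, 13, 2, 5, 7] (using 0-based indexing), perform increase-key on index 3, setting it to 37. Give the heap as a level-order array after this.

[37, 30, 19, 26, 21, 13, 2, 5, 7]

set index 3 from 10 to 37 → [30, 26, 19, 37, 21, 13, 2, 5, 7]
37 > parent 26 at index 1, swap → [30, 37, 19, 26, 21, 13, 2, 5, 7]
37 > parent 30 at index 0, swap → [37, 30, 19, 26, 21, 13, 2, 5, 7]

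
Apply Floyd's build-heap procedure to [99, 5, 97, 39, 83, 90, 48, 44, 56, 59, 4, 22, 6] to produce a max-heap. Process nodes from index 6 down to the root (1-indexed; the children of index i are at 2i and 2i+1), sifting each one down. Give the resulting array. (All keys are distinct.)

[99, 83, 97, 56, 59, 90, 48, 44, 39, 5, 4, 22, 6]

sift down from index 6: already satisfies heap property
sift down from index 5: already satisfies heap property
sift down from index 4:
  39 vs larger child 56 at index 9, swap → [99, 5, 97, 56, 83, 90, 48, 44, 39, 59, 4, 22, 6]
sift down from index 3: already satisfies heap property
sift down from index 2:
  5 vs larger child 83 at index 5, swap → [99, 83, 97, 56, 5, 90, 48, 44, 39, 59, 4, 22, 6]
  5 vs larger child 59 at index 10, swap → [99, 83, 97, 56, 59, 90, 48, 44, 39, 5, 4, 22, 6]
sift down from index 1: already satisfies heap property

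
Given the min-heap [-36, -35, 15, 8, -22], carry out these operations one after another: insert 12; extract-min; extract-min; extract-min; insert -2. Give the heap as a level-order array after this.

[-2, 8, 12, 15]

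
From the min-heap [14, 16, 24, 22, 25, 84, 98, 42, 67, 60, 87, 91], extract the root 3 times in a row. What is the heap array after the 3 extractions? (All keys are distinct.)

extract-min #1 returns 14:
  remove root 14; move last element 91 to root → [91, 16, 24, 22, 25, 84, 98, 42, 67, 60, 87]
  91 vs smaller child 16 at index 1, swap → [16, 91, 24, 22, 25, 84, 98, 42, 67, 60, 87]
  91 vs smaller child 22 at index 3, swap → [16, 22, 24, 91, 25, 84, 98, 42, 67, 60, 87]
  91 vs smaller child 42 at index 7, swap → [16, 22, 24, 42, 25, 84, 98, 91, 67, 60, 87]
extract-min #2 returns 16:
  remove root 16; move last element 87 to root → [87, 22, 24, 42, 25, 84, 98, 91, 67, 60]
  87 vs smaller child 22 at index 1, swap → [22, 87, 24, 42, 25, 84, 98, 91, 67, 60]
  87 vs smaller child 25 at index 4, swap → [22, 25, 24, 42, 87, 84, 98, 91, 67, 60]
  87 vs only child 60 at index 9, swap → [22, 25, 24, 42, 60, 84, 98, 91, 67, 87]
extract-min #3 returns 22:
  remove root 22; move last element 87 to root → [87, 25, 24, 42, 60, 84, 98, 91, 67]
  87 vs smaller child 24 at index 2, swap → [24, 25, 87, 42, 60, 84, 98, 91, 67]
  87 vs smaller child 84 at index 5, swap → [24, 25, 84, 42, 60, 87, 98, 91, 67]

[24, 25, 84, 42, 60, 87, 98, 91, 67]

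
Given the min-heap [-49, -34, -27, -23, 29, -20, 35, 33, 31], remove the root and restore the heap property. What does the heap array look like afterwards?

[-34, -23, -27, 31, 29, -20, 35, 33]

remove root -49; move last element 31 to root → [31, -34, -27, -23, 29, -20, 35, 33]
31 vs smaller child -34 at index 1, swap → [-34, 31, -27, -23, 29, -20, 35, 33]
31 vs smaller child -23 at index 3, swap → [-34, -23, -27, 31, 29, -20, 35, 33]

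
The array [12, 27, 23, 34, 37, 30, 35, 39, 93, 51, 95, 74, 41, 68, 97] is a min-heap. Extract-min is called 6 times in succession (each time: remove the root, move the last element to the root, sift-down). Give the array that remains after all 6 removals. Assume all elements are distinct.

[37, 39, 41, 68, 51, 95, 97, 74, 93]

extract-min #1 returns 12:
  remove root 12; move last element 97 to root → [97, 27, 23, 34, 37, 30, 35, 39, 93, 51, 95, 74, 41, 68]
  97 vs smaller child 23 at index 2, swap → [23, 27, 97, 34, 37, 30, 35, 39, 93, 51, 95, 74, 41, 68]
  97 vs smaller child 30 at index 5, swap → [23, 27, 30, 34, 37, 97, 35, 39, 93, 51, 95, 74, 41, 68]
  97 vs smaller child 41 at index 12, swap → [23, 27, 30, 34, 37, 41, 35, 39, 93, 51, 95, 74, 97, 68]
extract-min #2 returns 23:
  remove root 23; move last element 68 to root → [68, 27, 30, 34, 37, 41, 35, 39, 93, 51, 95, 74, 97]
  68 vs smaller child 27 at index 1, swap → [27, 68, 30, 34, 37, 41, 35, 39, 93, 51, 95, 74, 97]
  68 vs smaller child 34 at index 3, swap → [27, 34, 30, 68, 37, 41, 35, 39, 93, 51, 95, 74, 97]
  68 vs smaller child 39 at index 7, swap → [27, 34, 30, 39, 37, 41, 35, 68, 93, 51, 95, 74, 97]
extract-min #3 returns 27:
  remove root 27; move last element 97 to root → [97, 34, 30, 39, 37, 41, 35, 68, 93, 51, 95, 74]
  97 vs smaller child 30 at index 2, swap → [30, 34, 97, 39, 37, 41, 35, 68, 93, 51, 95, 74]
  97 vs smaller child 35 at index 6, swap → [30, 34, 35, 39, 37, 41, 97, 68, 93, 51, 95, 74]
extract-min #4 returns 30:
  remove root 30; move last element 74 to root → [74, 34, 35, 39, 37, 41, 97, 68, 93, 51, 95]
  74 vs smaller child 34 at index 1, swap → [34, 74, 35, 39, 37, 41, 97, 68, 93, 51, 95]
  74 vs smaller child 37 at index 4, swap → [34, 37, 35, 39, 74, 41, 97, 68, 93, 51, 95]
  74 vs smaller child 51 at index 9, swap → [34, 37, 35, 39, 51, 41, 97, 68, 93, 74, 95]
extract-min #5 returns 34:
  remove root 34; move last element 95 to root → [95, 37, 35, 39, 51, 41, 97, 68, 93, 74]
  95 vs smaller child 35 at index 2, swap → [35, 37, 95, 39, 51, 41, 97, 68, 93, 74]
  95 vs smaller child 41 at index 5, swap → [35, 37, 41, 39, 51, 95, 97, 68, 93, 74]
extract-min #6 returns 35:
  remove root 35; move last element 74 to root → [74, 37, 41, 39, 51, 95, 97, 68, 93]
  74 vs smaller child 37 at index 1, swap → [37, 74, 41, 39, 51, 95, 97, 68, 93]
  74 vs smaller child 39 at index 3, swap → [37, 39, 41, 74, 51, 95, 97, 68, 93]
  74 vs smaller child 68 at index 7, swap → [37, 39, 41, 68, 51, 95, 97, 74, 93]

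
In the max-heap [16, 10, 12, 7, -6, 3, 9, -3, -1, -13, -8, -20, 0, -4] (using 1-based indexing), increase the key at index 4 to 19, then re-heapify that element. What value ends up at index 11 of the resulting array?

set index 4 from 7 to 19 → [16, 10, 12, 19, -6, 3, 9, -3, -1, -13, -8, -20, 0, -4]
19 > parent 10 at index 2, swap → [16, 19, 12, 10, -6, 3, 9, -3, -1, -13, -8, -20, 0, -4]
19 > parent 16 at index 1, swap → [19, 16, 12, 10, -6, 3, 9, -3, -1, -13, -8, -20, 0, -4]
resulting array: [19, 16, 12, 10, -6, 3, 9, -3, -1, -13, -8, -20, 0, -4]

-8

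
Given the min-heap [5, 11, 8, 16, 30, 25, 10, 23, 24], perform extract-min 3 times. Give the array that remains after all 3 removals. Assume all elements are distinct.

extract-min #1 returns 5:
  remove root 5; move last element 24 to root → [24, 11, 8, 16, 30, 25, 10, 23]
  24 vs smaller child 8 at index 2, swap → [8, 11, 24, 16, 30, 25, 10, 23]
  24 vs smaller child 10 at index 6, swap → [8, 11, 10, 16, 30, 25, 24, 23]
extract-min #2 returns 8:
  remove root 8; move last element 23 to root → [23, 11, 10, 16, 30, 25, 24]
  23 vs smaller child 10 at index 2, swap → [10, 11, 23, 16, 30, 25, 24]
extract-min #3 returns 10:
  remove root 10; move last element 24 to root → [24, 11, 23, 16, 30, 25]
  24 vs smaller child 11 at index 1, swap → [11, 24, 23, 16, 30, 25]
  24 vs smaller child 16 at index 3, swap → [11, 16, 23, 24, 30, 25]

[11, 16, 23, 24, 30, 25]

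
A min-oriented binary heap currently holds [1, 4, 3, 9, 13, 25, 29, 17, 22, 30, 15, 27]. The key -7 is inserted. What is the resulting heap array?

[-7, 4, 1, 9, 13, 3, 29, 17, 22, 30, 15, 27, 25]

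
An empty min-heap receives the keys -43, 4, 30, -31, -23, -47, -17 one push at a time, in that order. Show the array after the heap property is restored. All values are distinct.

[-47, -31, -43, 4, -23, 30, -17]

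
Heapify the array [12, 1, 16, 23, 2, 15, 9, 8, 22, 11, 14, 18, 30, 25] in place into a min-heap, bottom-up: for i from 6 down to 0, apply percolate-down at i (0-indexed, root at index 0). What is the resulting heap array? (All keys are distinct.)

[1, 2, 9, 8, 11, 15, 16, 23, 22, 12, 14, 18, 30, 25]

sift down from index 6: already satisfies heap property
sift down from index 5: already satisfies heap property
sift down from index 4: already satisfies heap property
sift down from index 3:
  23 vs smaller child 8 at index 7, swap → [12, 1, 16, 8, 2, 15, 9, 23, 22, 11, 14, 18, 30, 25]
sift down from index 2:
  16 vs smaller child 9 at index 6, swap → [12, 1, 9, 8, 2, 15, 16, 23, 22, 11, 14, 18, 30, 25]
sift down from index 1: already satisfies heap property
sift down from index 0:
  12 vs smaller child 1 at index 1, swap → [1, 12, 9, 8, 2, 15, 16, 23, 22, 11, 14, 18, 30, 25]
  12 vs smaller child 2 at index 4, swap → [1, 2, 9, 8, 12, 15, 16, 23, 22, 11, 14, 18, 30, 25]
  12 vs smaller child 11 at index 9, swap → [1, 2, 9, 8, 11, 15, 16, 23, 22, 12, 14, 18, 30, 25]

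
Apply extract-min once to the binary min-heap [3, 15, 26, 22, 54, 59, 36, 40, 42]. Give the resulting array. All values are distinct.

[15, 22, 26, 40, 54, 59, 36, 42]

remove root 3; move last element 42 to root → [42, 15, 26, 22, 54, 59, 36, 40]
42 vs smaller child 15 at index 1, swap → [15, 42, 26, 22, 54, 59, 36, 40]
42 vs smaller child 22 at index 3, swap → [15, 22, 26, 42, 54, 59, 36, 40]
42 vs only child 40 at index 7, swap → [15, 22, 26, 40, 54, 59, 36, 42]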